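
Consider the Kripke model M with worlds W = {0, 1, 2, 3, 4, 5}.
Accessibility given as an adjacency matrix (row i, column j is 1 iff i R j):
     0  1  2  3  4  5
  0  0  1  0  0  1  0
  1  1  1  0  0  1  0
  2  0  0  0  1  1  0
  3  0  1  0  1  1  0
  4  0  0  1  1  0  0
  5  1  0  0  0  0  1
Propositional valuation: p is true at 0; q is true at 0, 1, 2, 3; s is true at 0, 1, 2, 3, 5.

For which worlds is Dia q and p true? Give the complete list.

0

Recall that Dia ψ holds at a world iff ψ holds at some accessible world.
Let φ = Dia q and p. Evaluate φ at each world:
  0 (successors {1, 4}): φ is true.
  1 (successors {0, 1, 4}): φ is false.
  2 (successors {3, 4}): φ is false.
  3 (successors {1, 3, 4}): φ is false.
  4 (successors {2, 3}): φ is false.
  5 (successors {0, 5}): φ is false.
For instance, at 1:
  At 1: Dia q is true, p is false, so Dia q and p is false.
    At 1: Dia q requires q at some successor in {0, 1, 4}.
      q holds at 0, so Dia q is true at 1.
Satisfying worlds: {0}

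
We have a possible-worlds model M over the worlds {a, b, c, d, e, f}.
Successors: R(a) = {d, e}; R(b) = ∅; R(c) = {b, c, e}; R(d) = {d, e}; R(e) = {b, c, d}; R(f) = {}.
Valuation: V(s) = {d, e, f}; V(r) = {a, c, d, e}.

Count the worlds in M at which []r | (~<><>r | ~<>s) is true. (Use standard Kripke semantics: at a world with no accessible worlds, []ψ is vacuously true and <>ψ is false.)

4

Let φ = []r | (~<><>r | ~<>s). Evaluate φ at each world:
  a (successors {d, e}): φ is true.
  b (successors ∅): φ is true.
  c (successors {b, c, e}): φ is false.
  d (successors {d, e}): φ is true.
  e (successors {b, c, d}): φ is false.
  f (successors ∅): φ is true.
For instance, at a:
  At a: []r is true, ~<><>r | ~<>s is false, so []r | (~<><>r | ~<>s) is true.
    At a: []r requires r at every successor {d, e}.
      At d: r is true.
      At e: r is true.
    So []r is true at a.
    At a: ~<><>r is false, ~<>s is false, so ~<><>r | ~<>s is false.
      At a: <><>r is true, so ~<><>r is false.
      At a: <>s is true, so ~<>s is false.
Satisfying worlds: {a, b, d, f}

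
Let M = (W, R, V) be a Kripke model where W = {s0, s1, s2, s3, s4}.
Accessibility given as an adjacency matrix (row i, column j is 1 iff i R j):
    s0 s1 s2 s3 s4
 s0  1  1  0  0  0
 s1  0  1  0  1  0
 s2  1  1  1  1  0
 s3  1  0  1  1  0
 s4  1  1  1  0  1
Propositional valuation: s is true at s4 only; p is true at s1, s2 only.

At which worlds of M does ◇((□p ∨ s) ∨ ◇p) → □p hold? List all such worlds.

none

Let φ = ◇((□p ∨ s) ∨ ◇p) → □p. Evaluate φ at each world:
  s0 (successors {s0, s1}): φ is false.
  s1 (successors {s1, s3}): φ is false.
  s2 (successors {s0, s1, s2, s3}): φ is false.
  s3 (successors {s0, s2, s3}): φ is false.
  s4 (successors {s0, s1, s2, s4}): φ is false.
For instance, at s0:
  At s0: ◇((□p ∨ s) ∨ ◇p) is true, □p is false, so ◇((□p ∨ s) ∨ ◇p) → □p is false.
    At s0: ◇((□p ∨ s) ∨ ◇p) requires (□p ∨ s) ∨ ◇p at some successor in {s0, s1}.
      (□p ∨ s) ∨ ◇p holds at s0, so ◇((□p ∨ s) ∨ ◇p) is true at s0.
    At s0: □p requires p at every successor {s0, s1}.
      p fails at s0, so □p is false at s0.
Satisfying worlds: none.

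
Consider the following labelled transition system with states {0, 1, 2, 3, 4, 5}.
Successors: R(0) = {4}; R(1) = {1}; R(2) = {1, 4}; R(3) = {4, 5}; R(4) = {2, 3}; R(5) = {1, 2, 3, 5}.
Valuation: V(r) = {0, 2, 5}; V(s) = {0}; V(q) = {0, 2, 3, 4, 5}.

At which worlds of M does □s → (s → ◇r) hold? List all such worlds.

0, 1, 2, 3, 4, 5

Let φ = □s → (s → ◇r). Evaluate φ at each world:
  0 (successors {4}): φ is true.
  1 (successors {1}): φ is true.
  2 (successors {1, 4}): φ is true.
  3 (successors {4, 5}): φ is true.
  4 (successors {2, 3}): φ is true.
  5 (successors {1, 2, 3, 5}): φ is true.
For instance, at 0:
  At 0: □s is false, s → ◇r is false, so □s → (s → ◇r) is true.
    At 0: □s requires s at every successor {4}.
      s fails at 4, so □s is false at 0.
    At 0: s is true, ◇r is false, so s → ◇r is false.
      At 0: ◇r requires r at some successor in {4}.
        At 4: r is false.
      So ◇r is false at 0.
Satisfying worlds: {0, 1, 2, 3, 4, 5}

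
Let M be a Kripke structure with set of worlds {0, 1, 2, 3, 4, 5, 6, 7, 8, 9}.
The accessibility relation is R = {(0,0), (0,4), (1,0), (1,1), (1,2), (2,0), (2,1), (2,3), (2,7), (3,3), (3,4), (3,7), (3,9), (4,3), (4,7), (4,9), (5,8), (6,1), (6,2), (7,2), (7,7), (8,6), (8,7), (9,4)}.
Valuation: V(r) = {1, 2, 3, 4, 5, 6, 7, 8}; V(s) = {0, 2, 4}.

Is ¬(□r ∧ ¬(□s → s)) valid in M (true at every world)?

Recall that □ψ holds at a world iff ψ holds at every accessible world, and ◇ψ holds iff ψ holds at some accessible world.
Let φ = ¬(□r ∧ ¬(□s → s)). Evaluate φ at each world:
  0 (successors {0, 4}): φ is true.
  1 (successors {0, 1, 2}): φ is true.
  2 (successors {0, 1, 3, 7}): φ is true.
  3 (successors {3, 4, 7, 9}): φ is true.
  4 (successors {3, 7, 9}): φ is true.
  5 (successors {8}): φ is true.
  6 (successors {1, 2}): φ is true.
  7 (successors {2, 7}): φ is true.
  8 (successors {6, 7}): φ is true.
  9 (successors {4}): φ is false.
Detail at 9 (counterexample):
  At 9: □r ∧ ¬(□s → s) is true, so ¬(□r ∧ ¬(□s → s)) is false.
    At 9: □r is true, ¬(□s → s) is true, so □r ∧ ¬(□s → s) is true.
      At 9: □r requires r at every successor {4}.
        At 4: r is true.
      So □r is true at 9.
      At 9: □s → s is false, so ¬(□s → s) is true.

No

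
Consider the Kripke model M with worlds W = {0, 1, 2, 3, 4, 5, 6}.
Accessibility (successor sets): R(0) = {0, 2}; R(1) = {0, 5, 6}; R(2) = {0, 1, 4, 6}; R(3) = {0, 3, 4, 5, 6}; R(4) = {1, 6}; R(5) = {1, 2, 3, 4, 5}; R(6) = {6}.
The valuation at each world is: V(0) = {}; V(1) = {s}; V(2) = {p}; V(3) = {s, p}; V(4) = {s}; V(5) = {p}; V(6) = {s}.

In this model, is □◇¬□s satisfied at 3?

No

At 3: □◇¬□s requires ◇¬□s at every successor {0, 3, 4, 5, 6}.
  ◇¬□s fails at 6, so □◇¬□s is false at 3.
    At 6: ◇¬□s requires ¬□s at some successor in {6}.
      At 6: ¬□s is false.
    So ◇¬□s is false at 6.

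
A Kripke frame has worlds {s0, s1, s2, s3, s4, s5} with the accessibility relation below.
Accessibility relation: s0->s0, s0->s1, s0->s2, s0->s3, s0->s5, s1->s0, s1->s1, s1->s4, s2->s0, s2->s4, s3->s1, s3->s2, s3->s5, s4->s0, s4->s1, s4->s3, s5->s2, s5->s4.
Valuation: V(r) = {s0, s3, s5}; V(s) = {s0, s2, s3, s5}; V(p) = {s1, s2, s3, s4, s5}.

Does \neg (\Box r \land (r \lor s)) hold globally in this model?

Yes

Let φ = \neg (\Box r \land (r \lor s)). Evaluate φ at each world:
  s0 (successors {s0, s1, s2, s3, s5}): φ is true.
  s1 (successors {s0, s1, s4}): φ is true.
  s2 (successors {s0, s4}): φ is true.
  s3 (successors {s1, s2, s5}): φ is true.
  s4 (successors {s0, s1, s3}): φ is true.
  s5 (successors {s2, s4}): φ is true.
For instance, at s5:
  At s5: \Box r \land (r \lor s) is false, so \neg (\Box r \land (r \lor s)) is true.
    At s5: \Box r is false, r \lor s is true, so \Box r \land (r \lor s) is false.
      At s5: \Box r requires r at every successor {s2, s4}.
        r fails at s2, so \Box r is false at s5.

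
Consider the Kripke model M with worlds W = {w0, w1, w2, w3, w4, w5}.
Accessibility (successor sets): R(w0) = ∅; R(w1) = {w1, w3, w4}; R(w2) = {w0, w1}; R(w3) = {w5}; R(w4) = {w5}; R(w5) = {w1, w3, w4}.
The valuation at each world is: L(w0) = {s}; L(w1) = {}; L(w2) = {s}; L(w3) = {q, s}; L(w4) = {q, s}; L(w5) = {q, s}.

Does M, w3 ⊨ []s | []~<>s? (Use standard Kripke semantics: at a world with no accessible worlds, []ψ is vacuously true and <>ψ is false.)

Yes

At w3: []s is true, []~<>s is false, so []s | []~<>s is true.
  At w3: []s requires s at every successor {w5}.
    At w5: s is true.
  So []s is true at w3.
  At w3: []~<>s requires ~<>s at every successor {w5}.
    ~<>s fails at w5, so []~<>s is false at w3.
      At w5: <>s is true, so ~<>s is false.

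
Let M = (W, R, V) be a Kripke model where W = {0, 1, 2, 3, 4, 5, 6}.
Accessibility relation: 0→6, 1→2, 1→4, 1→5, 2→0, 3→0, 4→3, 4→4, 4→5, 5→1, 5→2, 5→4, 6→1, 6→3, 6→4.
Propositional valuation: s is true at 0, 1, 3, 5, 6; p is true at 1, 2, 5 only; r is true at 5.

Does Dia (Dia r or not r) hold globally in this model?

Let φ = Dia (Dia r or not r). Evaluate φ at each world:
  0 (successors {6}): φ is true.
  1 (successors {2, 4, 5}): φ is true.
  2 (successors {0}): φ is true.
  3 (successors {0}): φ is true.
  4 (successors {3, 4, 5}): φ is true.
  5 (successors {1, 2, 4}): φ is true.
  6 (successors {1, 3, 4}): φ is true.
For instance, at 3:
  At 3: Dia (Dia r or not r) requires Dia r or not r at some successor in {0}.
    Dia r or not r holds at 0, so Dia (Dia r or not r) is true at 3.
      At 0: Dia r is false, not r is true, so Dia r or not r is true.

Yes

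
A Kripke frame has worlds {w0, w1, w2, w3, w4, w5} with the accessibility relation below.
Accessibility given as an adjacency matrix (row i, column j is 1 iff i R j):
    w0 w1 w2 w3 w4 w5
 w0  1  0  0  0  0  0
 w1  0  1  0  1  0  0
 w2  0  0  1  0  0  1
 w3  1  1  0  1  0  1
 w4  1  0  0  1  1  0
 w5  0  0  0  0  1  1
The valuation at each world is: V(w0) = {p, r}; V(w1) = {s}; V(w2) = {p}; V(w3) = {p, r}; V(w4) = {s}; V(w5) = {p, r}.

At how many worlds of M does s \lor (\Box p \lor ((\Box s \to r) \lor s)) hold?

Let φ = s \lor (\Box p \lor ((\Box s \to r) \lor s)). Evaluate φ at each world:
  w0 (successors {w0}): φ is true.
  w1 (successors {w1, w3}): φ is true.
  w2 (successors {w2, w5}): φ is true.
  w3 (successors {w0, w1, w3, w5}): φ is true.
  w4 (successors {w0, w3, w4}): φ is true.
  w5 (successors {w4, w5}): φ is true.
For instance, at w4:
  At w4: s is true, \Box p \lor ((\Box s \to r) \lor s) is true, so s \lor (\Box p \lor ((\Box s \to r) \lor s)) is true.
    At w4: \Box p is false, (\Box s \to r) \lor s is true, so \Box p \lor ((\Box s \to r) \lor s) is true.
      At w4: \Box p requires p at every successor {w0, w3, w4}.
        p fails at w4, so \Box p is false at w4.
      At w4: \Box s \to r is true, s is true, so (\Box s \to r) \lor s is true.
Satisfying worlds: {w0, w1, w2, w3, w4, w5}

6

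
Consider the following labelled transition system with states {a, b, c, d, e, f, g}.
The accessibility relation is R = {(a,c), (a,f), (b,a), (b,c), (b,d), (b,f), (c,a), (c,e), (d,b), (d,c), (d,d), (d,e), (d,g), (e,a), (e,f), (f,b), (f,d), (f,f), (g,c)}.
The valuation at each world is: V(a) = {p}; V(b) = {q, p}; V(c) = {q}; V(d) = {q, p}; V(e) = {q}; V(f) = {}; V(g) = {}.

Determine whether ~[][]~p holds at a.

Recall that []ψ holds at a world iff ψ holds at every accessible world, and <>ψ holds iff ψ holds at some accessible world.
At a: [][]~p is false, so ~[][]~p is true.
  At a: [][]~p requires []~p at every successor {c, f}.
    []~p fails at c, so [][]~p is false at a.
      At c: []~p requires ~p at every successor {a, e}.
        ~p fails at a, so []~p is false at c.

Yes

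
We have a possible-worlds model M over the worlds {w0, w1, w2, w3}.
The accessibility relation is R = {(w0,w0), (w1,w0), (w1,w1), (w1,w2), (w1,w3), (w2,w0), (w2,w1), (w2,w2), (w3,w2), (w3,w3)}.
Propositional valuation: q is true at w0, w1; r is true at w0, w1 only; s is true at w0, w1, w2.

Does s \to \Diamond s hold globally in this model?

Yes

Recall that \Diamond ψ holds at a world iff ψ holds at some accessible world.
Let φ = s \to \Diamond s. Evaluate φ at each world:
  w0 (successors {w0}): φ is true.
  w1 (successors {w0, w1, w2, w3}): φ is true.
  w2 (successors {w0, w1, w2}): φ is true.
  w3 (successors {w2, w3}): φ is true.
For instance, at w1:
  At w1: s is true, \Diamond s is true, so s \to \Diamond s is true.
    At w1: \Diamond s requires s at some successor in {w0, w1, w2, w3}.
      s holds at w0, so \Diamond s is true at w1.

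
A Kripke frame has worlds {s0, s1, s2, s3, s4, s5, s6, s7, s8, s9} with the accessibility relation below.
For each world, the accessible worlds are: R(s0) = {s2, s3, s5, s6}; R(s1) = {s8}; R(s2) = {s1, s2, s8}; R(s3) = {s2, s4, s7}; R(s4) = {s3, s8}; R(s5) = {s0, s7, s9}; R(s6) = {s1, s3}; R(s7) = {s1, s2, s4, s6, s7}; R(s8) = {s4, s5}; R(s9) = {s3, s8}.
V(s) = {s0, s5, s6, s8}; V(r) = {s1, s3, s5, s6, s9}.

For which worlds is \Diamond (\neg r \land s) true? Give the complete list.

Let φ = \Diamond (\neg r \land s). Evaluate φ at each world:
  s0 (successors {s2, s3, s5, s6}): φ is false.
  s1 (successors {s8}): φ is true.
  s2 (successors {s1, s2, s8}): φ is true.
  s3 (successors {s2, s4, s7}): φ is false.
  s4 (successors {s3, s8}): φ is true.
  s5 (successors {s0, s7, s9}): φ is true.
  s6 (successors {s1, s3}): φ is false.
  s7 (successors {s1, s2, s4, s6, s7}): φ is false.
  s8 (successors {s4, s5}): φ is false.
  s9 (successors {s3, s8}): φ is true.
For instance, at s4:
  At s4: \Diamond (\neg r \land s) requires \neg r \land s at some successor in {s3, s8}.
    \neg r \land s holds at s8, so \Diamond (\neg r \land s) is true at s4.
Satisfying worlds: {s1, s2, s4, s5, s9}

s1, s2, s4, s5, s9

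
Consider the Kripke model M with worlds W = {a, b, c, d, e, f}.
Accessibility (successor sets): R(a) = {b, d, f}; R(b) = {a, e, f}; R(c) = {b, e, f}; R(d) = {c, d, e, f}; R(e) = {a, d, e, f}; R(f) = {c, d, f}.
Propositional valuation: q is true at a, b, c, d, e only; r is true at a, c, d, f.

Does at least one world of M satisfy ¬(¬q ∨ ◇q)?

No

Let φ = ¬(¬q ∨ ◇q). Evaluate φ at each world:
  a (successors {b, d, f}): φ is false.
  b (successors {a, e, f}): φ is false.
  c (successors {b, e, f}): φ is false.
  d (successors {c, d, e, f}): φ is false.
  e (successors {a, d, e, f}): φ is false.
  f (successors {c, d, f}): φ is false.
For instance, at e:
  At e: ¬q ∨ ◇q is true, so ¬(¬q ∨ ◇q) is false.
    At e: ¬q is false, ◇q is true, so ¬q ∨ ◇q is true.
      At e: ◇q requires q at some successor in {a, d, e, f}.
        q holds at a, so ◇q is true at e.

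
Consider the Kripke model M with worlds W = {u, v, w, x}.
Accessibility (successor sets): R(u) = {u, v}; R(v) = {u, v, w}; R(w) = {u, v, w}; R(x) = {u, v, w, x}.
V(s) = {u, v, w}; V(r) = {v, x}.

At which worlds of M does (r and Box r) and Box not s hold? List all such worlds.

none

Recall that Box ψ holds at a world iff ψ holds at every accessible world, and Dia ψ holds iff ψ holds at some accessible world.
Let φ = (r and Box r) and Box not s. Evaluate φ at each world:
  u (successors {u, v}): φ is false.
  v (successors {u, v, w}): φ is false.
  w (successors {u, v, w}): φ is false.
  x (successors {u, v, w, x}): φ is false.
For instance, at u:
  At u: r and Box r is false, Box not s is false, so (r and Box r) and Box not s is false.
    At u: r is false, Box r is false, so r and Box r is false.
      At u: Box r requires r at every successor {u, v}.
        r fails at u, so Box r is false at u.
    At u: Box not s requires not s at every successor {u, v}.
      not s fails at u, so Box not s is false at u.
Satisfying worlds: none.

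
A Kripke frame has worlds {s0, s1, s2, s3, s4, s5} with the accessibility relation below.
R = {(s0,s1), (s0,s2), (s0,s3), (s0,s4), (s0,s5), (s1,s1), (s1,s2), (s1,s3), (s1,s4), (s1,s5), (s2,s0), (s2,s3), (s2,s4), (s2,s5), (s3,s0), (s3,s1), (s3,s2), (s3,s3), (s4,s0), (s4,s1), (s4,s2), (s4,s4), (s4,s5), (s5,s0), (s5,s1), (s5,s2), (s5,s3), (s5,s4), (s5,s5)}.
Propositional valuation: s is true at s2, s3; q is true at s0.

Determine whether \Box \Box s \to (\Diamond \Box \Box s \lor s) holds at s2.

Recall that \Box ψ holds at a world iff ψ holds at every accessible world, and \Diamond ψ holds iff ψ holds at some accessible world.
At s2: \Box \Box s is false, \Diamond \Box \Box s \lor s is true, so \Box \Box s \to (\Diamond \Box \Box s \lor s) is true.
  At s2: \Box \Box s requires \Box s at every successor {s0, s3, s4, s5}.
    \Box s fails at s0, so \Box \Box s is false at s2.
      At s0: \Box s requires s at every successor {s1, s2, s3, s4, s5}.
        s fails at s1, so \Box s is false at s0.
  At s2: \Diamond \Box \Box s is false, s is true, so \Diamond \Box \Box s \lor s is true.
    At s2: \Diamond \Box \Box s requires \Box \Box s at some successor in {s0, s3, s4, s5}.
      At s0: \Box \Box s is false.
      At s3: \Box \Box s is false.
      At s4: \Box \Box s is false.
      At s5: \Box \Box s is false.
    So \Diamond \Box \Box s is false at s2.

Yes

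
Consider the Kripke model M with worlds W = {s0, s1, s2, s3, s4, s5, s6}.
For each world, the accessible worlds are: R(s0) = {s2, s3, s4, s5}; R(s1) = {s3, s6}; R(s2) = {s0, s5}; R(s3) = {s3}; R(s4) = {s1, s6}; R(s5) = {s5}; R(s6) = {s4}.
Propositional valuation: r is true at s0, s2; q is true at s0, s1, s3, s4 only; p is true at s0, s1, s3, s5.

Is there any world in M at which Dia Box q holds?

Yes

Recall that Box ψ holds at a world iff ψ holds at every accessible world, and Dia ψ holds iff ψ holds at some accessible world.
Let φ = Dia Box q. Evaluate φ at each world:
  s0 (successors {s2, s3, s4, s5}): φ is true.
  s1 (successors {s3, s6}): φ is true.
  s2 (successors {s0, s5}): φ is false.
  s3 (successors {s3}): φ is true.
  s4 (successors {s1, s6}): φ is true.
  s5 (successors {s5}): φ is false.
  s6 (successors {s4}): φ is false.
Detail at s0 (witness):
  At s0: Dia Box q requires Box q at some successor in {s2, s3, s4, s5}.
    Box q holds at s3, so Dia Box q is true at s0.
      At s3: Box q requires q at every successor {s3}.
        At s3: q is true.
      So Box q is true at s3.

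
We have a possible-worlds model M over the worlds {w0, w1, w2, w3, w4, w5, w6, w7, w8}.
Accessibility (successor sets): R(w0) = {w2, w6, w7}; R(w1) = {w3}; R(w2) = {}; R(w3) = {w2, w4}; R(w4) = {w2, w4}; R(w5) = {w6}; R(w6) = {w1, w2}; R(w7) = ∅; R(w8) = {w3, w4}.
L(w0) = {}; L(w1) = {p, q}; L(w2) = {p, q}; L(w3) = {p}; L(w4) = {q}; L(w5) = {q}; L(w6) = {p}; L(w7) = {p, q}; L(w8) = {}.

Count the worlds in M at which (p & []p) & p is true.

4

Let φ = (p & []p) & p. Evaluate φ at each world:
  w0 (successors {w2, w6, w7}): φ is false.
  w1 (successors {w3}): φ is true.
  w2 (successors ∅): φ is true.
  w3 (successors {w2, w4}): φ is false.
  w4 (successors {w2, w4}): φ is false.
  w5 (successors {w6}): φ is false.
  w6 (successors {w1, w2}): φ is true.
  w7 (successors ∅): φ is true.
  w8 (successors {w3, w4}): φ is false.
For instance, at w0:
  At w0: p & []p is false, p is false, so (p & []p) & p is false.
    At w0: p is false, []p is true, so p & []p is false.
      At w0: []p requires p at every successor {w2, w6, w7}.
        At w2: p is true.
        At w6: p is true.
        At w7: p is true.
      So []p is true at w0.
Satisfying worlds: {w1, w2, w6, w7}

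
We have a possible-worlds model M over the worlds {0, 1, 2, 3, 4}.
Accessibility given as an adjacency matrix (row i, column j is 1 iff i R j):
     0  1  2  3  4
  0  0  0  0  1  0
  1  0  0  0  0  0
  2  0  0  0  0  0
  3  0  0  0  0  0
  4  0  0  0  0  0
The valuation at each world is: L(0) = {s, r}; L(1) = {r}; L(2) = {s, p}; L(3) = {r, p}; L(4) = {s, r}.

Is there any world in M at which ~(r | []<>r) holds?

Let φ = ~(r | []<>r). Evaluate φ at each world:
  0 (successors {3}): φ is false.
  1 (successors ∅): φ is false.
  2 (successors ∅): φ is false.
  3 (successors ∅): φ is false.
  4 (successors ∅): φ is false.
For instance, at 0:
  At 0: r | []<>r is true, so ~(r | []<>r) is false.
    At 0: r is true, []<>r is false, so r | []<>r is true.
      At 0: []<>r requires <>r at every successor {3}.
        <>r fails at 3, so []<>r is false at 0.

No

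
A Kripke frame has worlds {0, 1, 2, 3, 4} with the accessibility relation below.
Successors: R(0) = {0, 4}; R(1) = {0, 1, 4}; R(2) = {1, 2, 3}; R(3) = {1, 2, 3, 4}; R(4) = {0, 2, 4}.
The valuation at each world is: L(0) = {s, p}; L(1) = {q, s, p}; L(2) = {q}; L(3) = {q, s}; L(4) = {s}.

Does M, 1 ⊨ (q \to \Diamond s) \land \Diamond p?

Yes

At 1: q \to \Diamond s is true, \Diamond p is true, so (q \to \Diamond s) \land \Diamond p is true.
  At 1: q is true, \Diamond s is true, so q \to \Diamond s is true.
    At 1: \Diamond s requires s at some successor in {0, 1, 4}.
      s holds at 0, so \Diamond s is true at 1.
  At 1: \Diamond p requires p at some successor in {0, 1, 4}.
    p holds at 0, so \Diamond p is true at 1.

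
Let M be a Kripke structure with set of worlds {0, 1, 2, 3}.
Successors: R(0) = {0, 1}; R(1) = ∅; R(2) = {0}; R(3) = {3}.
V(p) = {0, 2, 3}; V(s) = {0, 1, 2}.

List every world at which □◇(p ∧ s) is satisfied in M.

Recall that □ψ holds at a world iff ψ holds at every accessible world, and ◇ψ holds iff ψ holds at some accessible world.
Let φ = □◇(p ∧ s). Evaluate φ at each world:
  0 (successors {0, 1}): φ is false.
  1 (successors ∅): φ is true.
  2 (successors {0}): φ is true.
  3 (successors {3}): φ is false.
For instance, at 0:
  At 0: □◇(p ∧ s) requires ◇(p ∧ s) at every successor {0, 1}.
    ◇(p ∧ s) fails at 1, so □◇(p ∧ s) is false at 0.
      At 1: no accessible worlds, so ◇(p ∧ s) is false.
Satisfying worlds: {1, 2}

1, 2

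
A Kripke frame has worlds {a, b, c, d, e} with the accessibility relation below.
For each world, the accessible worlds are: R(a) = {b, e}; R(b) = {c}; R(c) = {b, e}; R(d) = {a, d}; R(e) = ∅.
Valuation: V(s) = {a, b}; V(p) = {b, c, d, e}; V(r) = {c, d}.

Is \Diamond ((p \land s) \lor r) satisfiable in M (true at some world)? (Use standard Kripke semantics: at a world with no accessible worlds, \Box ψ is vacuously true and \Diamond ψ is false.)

Let φ = \Diamond ((p \land s) \lor r). Evaluate φ at each world:
  a (successors {b, e}): φ is true.
  b (successors {c}): φ is true.
  c (successors {b, e}): φ is true.
  d (successors {a, d}): φ is true.
  e (successors ∅): φ is false.
Detail at a (witness):
  At a: \Diamond ((p \land s) \lor r) requires (p \land s) \lor r at some successor in {b, e}.
    (p \land s) \lor r holds at b, so \Diamond ((p \land s) \lor r) is true at a.

Yes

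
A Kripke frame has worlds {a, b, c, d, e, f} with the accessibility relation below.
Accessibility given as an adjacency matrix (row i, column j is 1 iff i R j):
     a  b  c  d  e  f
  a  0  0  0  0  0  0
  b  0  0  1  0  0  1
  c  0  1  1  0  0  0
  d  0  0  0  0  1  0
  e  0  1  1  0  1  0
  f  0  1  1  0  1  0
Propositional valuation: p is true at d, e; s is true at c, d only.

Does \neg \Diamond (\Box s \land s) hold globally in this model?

Let φ = \neg \Diamond (\Box s \land s). Evaluate φ at each world:
  a (successors ∅): φ is true.
  b (successors {c, f}): φ is true.
  c (successors {b, c}): φ is true.
  d (successors {e}): φ is true.
  e (successors {b, c, e}): φ is true.
  f (successors {b, c, e}): φ is true.
For instance, at e:
  At e: \Diamond (\Box s \land s) is false, so \neg \Diamond (\Box s \land s) is true.
    At e: \Diamond (\Box s \land s) requires \Box s \land s at some successor in {b, c, e}.
      At b: \Box s \land s is false.
      At c: \Box s \land s is false.
      At e: \Box s \land s is false.
    So \Diamond (\Box s \land s) is false at e.

Yes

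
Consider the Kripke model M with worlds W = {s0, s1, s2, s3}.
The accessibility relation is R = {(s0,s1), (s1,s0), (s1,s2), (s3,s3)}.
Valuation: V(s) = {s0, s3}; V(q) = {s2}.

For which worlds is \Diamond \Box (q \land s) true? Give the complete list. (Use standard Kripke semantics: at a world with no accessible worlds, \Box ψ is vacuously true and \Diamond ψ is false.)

s1

Let φ = \Diamond \Box (q \land s). Evaluate φ at each world:
  s0 (successors {s1}): φ is false.
  s1 (successors {s0, s2}): φ is true.
  s2 (successors ∅): φ is false.
  s3 (successors {s3}): φ is false.
For instance, at s0:
  At s0: \Diamond \Box (q \land s) requires \Box (q \land s) at some successor in {s1}.
    At s1: \Box (q \land s) is false.
  So \Diamond \Box (q \land s) is false at s0.
Satisfying worlds: {s1}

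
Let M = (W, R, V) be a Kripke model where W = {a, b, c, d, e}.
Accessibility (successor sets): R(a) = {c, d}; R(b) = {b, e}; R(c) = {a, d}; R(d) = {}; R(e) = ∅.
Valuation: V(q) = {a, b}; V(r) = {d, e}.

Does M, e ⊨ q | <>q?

No

Recall that <>ψ holds at a world iff ψ holds at some accessible world.
At e: q is false, <>q is false, so q | <>q is false.
  At e: no accessible worlds, so <>q is false.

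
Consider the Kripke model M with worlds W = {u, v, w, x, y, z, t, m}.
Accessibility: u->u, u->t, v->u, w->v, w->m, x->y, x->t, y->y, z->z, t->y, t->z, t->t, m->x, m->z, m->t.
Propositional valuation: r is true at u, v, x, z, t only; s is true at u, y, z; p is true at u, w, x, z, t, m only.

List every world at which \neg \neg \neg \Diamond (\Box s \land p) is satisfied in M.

u, v, w, x, y

Let φ = \neg \neg \neg \Diamond (\Box s \land p). Evaluate φ at each world:
  u (successors {u, t}): φ is true.
  v (successors {u}): φ is true.
  w (successors {v, m}): φ is true.
  x (successors {y, t}): φ is true.
  y (successors {y}): φ is true.
  z (successors {z}): φ is false.
  t (successors {y, z, t}): φ is false.
  m (successors {x, z, t}): φ is false.
For instance, at x:
  At x: \neg \neg \Diamond (\Box s \land p) is false, so \neg \neg \neg \Diamond (\Box s \land p) is true.
    At x: \neg \Diamond (\Box s \land p) is true, so \neg \neg \Diamond (\Box s \land p) is false.
      At x: \Diamond (\Box s \land p) is false, so \neg \Diamond (\Box s \land p) is true.
Satisfying worlds: {u, v, w, x, y}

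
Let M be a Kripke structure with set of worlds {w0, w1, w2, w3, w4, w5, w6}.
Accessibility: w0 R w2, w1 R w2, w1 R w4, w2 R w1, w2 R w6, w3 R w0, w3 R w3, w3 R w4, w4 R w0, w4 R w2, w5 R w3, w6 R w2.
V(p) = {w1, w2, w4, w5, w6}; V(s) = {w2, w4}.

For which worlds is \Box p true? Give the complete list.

Let φ = \Box p. Evaluate φ at each world:
  w0 (successors {w2}): φ is true.
  w1 (successors {w2, w4}): φ is true.
  w2 (successors {w1, w6}): φ is true.
  w3 (successors {w0, w3, w4}): φ is false.
  w4 (successors {w0, w2}): φ is false.
  w5 (successors {w3}): φ is false.
  w6 (successors {w2}): φ is true.
For instance, at w0:
  At w0: \Box p requires p at every successor {w2}.
    At w2: p is true.
  So \Box p is true at w0.
Satisfying worlds: {w0, w1, w2, w6}

w0, w1, w2, w6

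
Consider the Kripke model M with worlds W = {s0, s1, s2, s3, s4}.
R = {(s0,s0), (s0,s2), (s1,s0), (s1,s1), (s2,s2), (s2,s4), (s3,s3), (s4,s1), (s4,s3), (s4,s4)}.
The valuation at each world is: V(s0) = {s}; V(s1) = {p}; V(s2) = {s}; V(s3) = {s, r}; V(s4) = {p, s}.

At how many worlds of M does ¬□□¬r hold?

Let φ = ¬□□¬r. Evaluate φ at each world:
  s0 (successors {s0, s2}): φ is false.
  s1 (successors {s0, s1}): φ is false.
  s2 (successors {s2, s4}): φ is true.
  s3 (successors {s3}): φ is true.
  s4 (successors {s1, s3, s4}): φ is true.
For instance, at s3:
  At s3: □□¬r is false, so ¬□□¬r is true.
    At s3: □□¬r requires □¬r at every successor {s3}.
      □¬r fails at s3, so □□¬r is false at s3.
Satisfying worlds: {s2, s3, s4}

3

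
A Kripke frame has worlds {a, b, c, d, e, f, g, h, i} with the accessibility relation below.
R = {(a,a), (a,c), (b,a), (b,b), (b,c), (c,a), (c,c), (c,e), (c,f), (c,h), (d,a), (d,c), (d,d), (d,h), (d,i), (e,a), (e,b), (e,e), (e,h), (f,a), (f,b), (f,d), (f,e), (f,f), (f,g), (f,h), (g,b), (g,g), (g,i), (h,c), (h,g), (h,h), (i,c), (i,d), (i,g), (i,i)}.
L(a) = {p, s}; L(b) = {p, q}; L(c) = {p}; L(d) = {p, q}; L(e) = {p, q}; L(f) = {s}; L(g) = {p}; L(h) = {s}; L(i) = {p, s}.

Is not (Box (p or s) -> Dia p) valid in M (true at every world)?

No

Recall that Box ψ holds at a world iff ψ holds at every accessible world, and Dia ψ holds iff ψ holds at some accessible world.
Let φ = not (Box (p or s) -> Dia p). Evaluate φ at each world:
  a (successors {a, c}): φ is false.
  b (successors {a, b, c}): φ is false.
  c (successors {a, c, e, f, h}): φ is false.
  d (successors {a, c, d, h, i}): φ is false.
  e (successors {a, b, e, h}): φ is false.
  f (successors {a, b, d, e, f, g, h}): φ is false.
  g (successors {b, g, i}): φ is false.
  h (successors {c, g, h}): φ is false.
  i (successors {c, d, g, i}): φ is false.
Detail at a (counterexample):
  At a: Box (p or s) -> Dia p is true, so not (Box (p or s) -> Dia p) is false.
    At a: Box (p or s) is true, Dia p is true, so Box (p or s) -> Dia p is true.
      At a: Box (p or s) requires p or s at every successor {a, c}.
        At a: p or s is true.
        At c: p or s is true.
      So Box (p or s) is true at a.
      At a: Dia p requires p at some successor in {a, c}.
        p holds at a, so Dia p is true at a.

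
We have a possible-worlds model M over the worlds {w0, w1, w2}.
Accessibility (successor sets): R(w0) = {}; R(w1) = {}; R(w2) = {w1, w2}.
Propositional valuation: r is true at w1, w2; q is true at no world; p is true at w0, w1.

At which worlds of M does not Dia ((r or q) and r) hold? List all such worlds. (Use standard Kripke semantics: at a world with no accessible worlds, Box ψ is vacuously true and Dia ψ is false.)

w0, w1

Let φ = not Dia ((r or q) and r). Evaluate φ at each world:
  w0 (successors ∅): φ is true.
  w1 (successors ∅): φ is true.
  w2 (successors {w1, w2}): φ is false.
For instance, at w2:
  At w2: Dia ((r or q) and r) is true, so not Dia ((r or q) and r) is false.
    At w2: Dia ((r or q) and r) requires (r or q) and r at some successor in {w1, w2}.
      (r or q) and r holds at w1, so Dia ((r or q) and r) is true at w2.
Satisfying worlds: {w0, w1}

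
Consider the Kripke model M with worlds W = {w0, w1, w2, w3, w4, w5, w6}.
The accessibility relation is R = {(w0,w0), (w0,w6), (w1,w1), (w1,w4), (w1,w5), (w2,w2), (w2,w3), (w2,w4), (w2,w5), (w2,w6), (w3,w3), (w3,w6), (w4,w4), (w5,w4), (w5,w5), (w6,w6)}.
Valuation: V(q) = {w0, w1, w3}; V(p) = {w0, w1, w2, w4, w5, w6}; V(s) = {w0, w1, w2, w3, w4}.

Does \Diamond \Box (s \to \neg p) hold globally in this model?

No

Let φ = \Diamond \Box (s \to \neg p). Evaluate φ at each world:
  w0 (successors {w0, w6}): φ is true.
  w1 (successors {w1, w4, w5}): φ is false.
  w2 (successors {w2, w3, w4, w5, w6}): φ is true.
  w3 (successors {w3, w6}): φ is true.
  w4 (successors {w4}): φ is false.
  w5 (successors {w4, w5}): φ is false.
  w6 (successors {w6}): φ is true.
Detail at w1 (counterexample):
  At w1: \Diamond \Box (s \to \neg p) requires \Box (s \to \neg p) at some successor in {w1, w4, w5}.
    At w1: \Box (s \to \neg p) is false.
    At w4: \Box (s \to \neg p) is false.
    At w5: \Box (s \to \neg p) is false.
  So \Diamond \Box (s \to \neg p) is false at w1.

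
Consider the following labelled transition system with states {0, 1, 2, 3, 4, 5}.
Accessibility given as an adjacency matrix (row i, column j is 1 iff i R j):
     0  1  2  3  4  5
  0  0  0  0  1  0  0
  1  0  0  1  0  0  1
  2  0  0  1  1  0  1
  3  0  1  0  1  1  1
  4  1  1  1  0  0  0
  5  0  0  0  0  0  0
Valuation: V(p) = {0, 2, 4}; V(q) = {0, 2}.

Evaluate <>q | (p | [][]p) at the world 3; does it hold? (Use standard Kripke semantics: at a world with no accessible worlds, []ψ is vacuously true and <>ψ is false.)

No

Recall that []ψ holds at a world iff ψ holds at every accessible world, and <>ψ holds iff ψ holds at some accessible world.
At 3: <>q is false, p | [][]p is false, so <>q | (p | [][]p) is false.
  At 3: <>q requires q at some successor in {1, 3, 4, 5}.
    At 1: q is false.
    At 3: q is false.
    At 4: q is false.
    At 5: q is false.
  So <>q is false at 3.
  At 3: p is false, [][]p is false, so p | [][]p is false.
    At 3: [][]p requires []p at every successor {1, 3, 4, 5}.
      []p fails at 1, so [][]p is false at 3.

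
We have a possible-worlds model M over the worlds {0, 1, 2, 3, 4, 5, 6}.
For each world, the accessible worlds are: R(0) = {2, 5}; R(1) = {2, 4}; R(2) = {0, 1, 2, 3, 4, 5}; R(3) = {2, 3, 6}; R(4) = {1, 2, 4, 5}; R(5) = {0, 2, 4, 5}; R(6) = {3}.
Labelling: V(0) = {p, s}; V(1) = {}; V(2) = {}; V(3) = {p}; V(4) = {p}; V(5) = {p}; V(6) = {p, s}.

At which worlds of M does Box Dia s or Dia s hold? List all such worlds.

Recall that Box ψ holds at a world iff ψ holds at every accessible world, and Dia ψ holds iff ψ holds at some accessible world.
Let φ = Box Dia s or Dia s. Evaluate φ at each world:
  0 (successors {2, 5}): φ is true.
  1 (successors {2, 4}): φ is false.
  2 (successors {0, 1, 2, 3, 4, 5}): φ is true.
  3 (successors {2, 3, 6}): φ is true.
  4 (successors {1, 2, 4, 5}): φ is false.
  5 (successors {0, 2, 4, 5}): φ is true.
  6 (successors {3}): φ is true.
For instance, at 6:
  At 6: Box Dia s is true, Dia s is false, so Box Dia s or Dia s is true.
    At 6: Box Dia s requires Dia s at every successor {3}.
      At 3: Dia s is true.
    So Box Dia s is true at 6.
    At 6: Dia s requires s at some successor in {3}.
      At 3: s is false.
    So Dia s is false at 6.
Satisfying worlds: {0, 2, 3, 5, 6}

0, 2, 3, 5, 6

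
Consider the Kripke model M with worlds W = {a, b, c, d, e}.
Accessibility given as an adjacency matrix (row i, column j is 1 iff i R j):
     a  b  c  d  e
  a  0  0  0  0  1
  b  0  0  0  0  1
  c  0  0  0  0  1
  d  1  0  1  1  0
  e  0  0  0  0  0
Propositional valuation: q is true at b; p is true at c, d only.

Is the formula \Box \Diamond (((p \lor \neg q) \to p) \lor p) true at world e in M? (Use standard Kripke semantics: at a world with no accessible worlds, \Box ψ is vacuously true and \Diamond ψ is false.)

At e: no accessible worlds, so \Box \Diamond (((p \lor \neg q) \to p) \lor p) holds vacuously.

Yes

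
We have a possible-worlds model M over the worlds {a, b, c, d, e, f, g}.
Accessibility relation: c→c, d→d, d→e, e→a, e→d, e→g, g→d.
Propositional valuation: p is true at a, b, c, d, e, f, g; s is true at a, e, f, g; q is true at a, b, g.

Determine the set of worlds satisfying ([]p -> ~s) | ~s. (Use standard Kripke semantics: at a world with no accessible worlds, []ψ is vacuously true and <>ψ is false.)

Let φ = ([]p -> ~s) | ~s. Evaluate φ at each world:
  a (successors ∅): φ is false.
  b (successors ∅): φ is true.
  c (successors {c}): φ is true.
  d (successors {d, e}): φ is true.
  e (successors {a, d, g}): φ is false.
  f (successors ∅): φ is false.
  g (successors {d}): φ is false.
For instance, at g:
  At g: []p -> ~s is false, ~s is false, so ([]p -> ~s) | ~s is false.
    At g: []p is true, ~s is false, so []p -> ~s is false.
      At g: []p requires p at every successor {d}.
        At d: p is true.
      So []p is true at g.
Satisfying worlds: {b, c, d}

b, c, d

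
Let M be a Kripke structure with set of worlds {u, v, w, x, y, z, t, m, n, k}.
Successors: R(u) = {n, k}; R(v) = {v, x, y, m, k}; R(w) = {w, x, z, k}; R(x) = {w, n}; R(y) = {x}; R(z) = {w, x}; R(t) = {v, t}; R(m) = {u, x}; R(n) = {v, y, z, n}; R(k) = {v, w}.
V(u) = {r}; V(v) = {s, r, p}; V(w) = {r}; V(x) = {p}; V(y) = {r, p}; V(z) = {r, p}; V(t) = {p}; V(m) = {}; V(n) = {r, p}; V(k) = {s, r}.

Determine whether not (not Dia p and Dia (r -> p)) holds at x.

Yes

At x: not Dia p and Dia (r -> p) is false, so not (not Dia p and Dia (r -> p)) is true.
  At x: not Dia p is false, Dia (r -> p) is true, so not Dia p and Dia (r -> p) is false.
    At x: Dia p is true, so not Dia p is false.
      At x: Dia p requires p at some successor in {w, n}.
        p holds at n, so Dia p is true at x.
    At x: Dia (r -> p) requires r -> p at some successor in {w, n}.
      r -> p holds at n, so Dia (r -> p) is true at x.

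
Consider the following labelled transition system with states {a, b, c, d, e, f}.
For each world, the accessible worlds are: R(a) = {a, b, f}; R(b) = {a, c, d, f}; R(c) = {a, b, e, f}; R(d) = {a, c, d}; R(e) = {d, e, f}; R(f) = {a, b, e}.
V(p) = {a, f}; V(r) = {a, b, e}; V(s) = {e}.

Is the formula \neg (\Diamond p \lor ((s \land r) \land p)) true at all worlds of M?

No

Let φ = \neg (\Diamond p \lor ((s \land r) \land p)). Evaluate φ at each world:
  a (successors {a, b, f}): φ is false.
  b (successors {a, c, d, f}): φ is false.
  c (successors {a, b, e, f}): φ is false.
  d (successors {a, c, d}): φ is false.
  e (successors {d, e, f}): φ is false.
  f (successors {a, b, e}): φ is false.
Detail at a (counterexample):
  At a: \Diamond p \lor ((s \land r) \land p) is true, so \neg (\Diamond p \lor ((s \land r) \land p)) is false.
    At a: \Diamond p is true, (s \land r) \land p is false, so \Diamond p \lor ((s \land r) \land p) is true.
      At a: \Diamond p requires p at some successor in {a, b, f}.
        p holds at a, so \Diamond p is true at a.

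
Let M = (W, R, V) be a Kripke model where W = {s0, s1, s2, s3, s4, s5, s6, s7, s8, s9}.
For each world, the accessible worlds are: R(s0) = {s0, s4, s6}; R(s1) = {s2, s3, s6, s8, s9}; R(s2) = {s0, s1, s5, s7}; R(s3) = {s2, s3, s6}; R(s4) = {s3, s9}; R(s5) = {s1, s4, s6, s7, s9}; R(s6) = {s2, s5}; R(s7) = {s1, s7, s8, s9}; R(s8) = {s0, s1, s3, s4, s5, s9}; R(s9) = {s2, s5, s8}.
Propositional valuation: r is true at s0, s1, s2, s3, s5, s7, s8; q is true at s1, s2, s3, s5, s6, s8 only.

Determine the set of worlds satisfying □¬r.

Recall that □ψ holds at a world iff ψ holds at every accessible world, and ◇ψ holds iff ψ holds at some accessible world.
Let φ = □¬r. Evaluate φ at each world:
  s0 (successors {s0, s4, s6}): φ is false.
  s1 (successors {s2, s3, s6, s8, s9}): φ is false.
  s2 (successors {s0, s1, s5, s7}): φ is false.
  s3 (successors {s2, s3, s6}): φ is false.
  s4 (successors {s3, s9}): φ is false.
  s5 (successors {s1, s4, s6, s7, s9}): φ is false.
  s6 (successors {s2, s5}): φ is false.
  s7 (successors {s1, s7, s8, s9}): φ is false.
  s8 (successors {s0, s1, s3, s4, s5, s9}): φ is false.
  s9 (successors {s2, s5, s8}): φ is false.
For instance, at s2:
  At s2: □¬r requires ¬r at every successor {s0, s1, s5, s7}.
    ¬r fails at s0, so □¬r is false at s2.
Satisfying worlds: none.

none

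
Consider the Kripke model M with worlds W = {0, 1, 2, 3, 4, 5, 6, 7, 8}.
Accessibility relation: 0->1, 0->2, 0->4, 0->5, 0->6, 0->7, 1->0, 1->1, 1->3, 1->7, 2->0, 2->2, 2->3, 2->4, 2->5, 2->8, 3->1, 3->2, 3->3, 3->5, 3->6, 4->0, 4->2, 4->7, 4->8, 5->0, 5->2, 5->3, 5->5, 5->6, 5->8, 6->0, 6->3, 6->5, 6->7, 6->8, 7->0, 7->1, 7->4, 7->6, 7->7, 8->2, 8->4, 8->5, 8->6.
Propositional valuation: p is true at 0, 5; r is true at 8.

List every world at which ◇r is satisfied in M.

2, 4, 5, 6

Let φ = ◇r. Evaluate φ at each world:
  0 (successors {1, 2, 4, 5, 6, 7}): φ is false.
  1 (successors {0, 1, 3, 7}): φ is false.
  2 (successors {0, 2, 3, 4, 5, 8}): φ is true.
  3 (successors {1, 2, 3, 5, 6}): φ is false.
  4 (successors {0, 2, 7, 8}): φ is true.
  5 (successors {0, 2, 3, 5, 6, 8}): φ is true.
  6 (successors {0, 3, 5, 7, 8}): φ is true.
  7 (successors {0, 1, 4, 6, 7}): φ is false.
  8 (successors {2, 4, 5, 6}): φ is false.
For instance, at 3:
  At 3: ◇r requires r at some successor in {1, 2, 3, 5, 6}.
    At 1: r is false.
    At 2: r is false.
    At 3: r is false.
    At 5: r is false.
    At 6: r is false.
  So ◇r is false at 3.
Satisfying worlds: {2, 4, 5, 6}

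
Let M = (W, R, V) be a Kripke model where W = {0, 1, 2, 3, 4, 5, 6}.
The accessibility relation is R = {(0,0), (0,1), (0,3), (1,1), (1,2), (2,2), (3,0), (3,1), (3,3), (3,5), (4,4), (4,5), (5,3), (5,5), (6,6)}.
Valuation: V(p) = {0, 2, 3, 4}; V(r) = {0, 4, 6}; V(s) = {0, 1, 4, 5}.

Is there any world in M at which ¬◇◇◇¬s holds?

Let φ = ¬◇◇◇¬s. Evaluate φ at each world:
  0 (successors {0, 1, 3}): φ is false.
  1 (successors {1, 2}): φ is false.
  2 (successors {2}): φ is false.
  3 (successors {0, 1, 3, 5}): φ is false.
  4 (successors {4, 5}): φ is false.
  5 (successors {3, 5}): φ is false.
  6 (successors {6}): φ is false.
For instance, at 4:
  At 4: ◇◇◇¬s is true, so ¬◇◇◇¬s is false.
    At 4: ◇◇◇¬s requires ◇◇¬s at some successor in {4, 5}.
      ◇◇¬s holds at 4, so ◇◇◇¬s is true at 4.

No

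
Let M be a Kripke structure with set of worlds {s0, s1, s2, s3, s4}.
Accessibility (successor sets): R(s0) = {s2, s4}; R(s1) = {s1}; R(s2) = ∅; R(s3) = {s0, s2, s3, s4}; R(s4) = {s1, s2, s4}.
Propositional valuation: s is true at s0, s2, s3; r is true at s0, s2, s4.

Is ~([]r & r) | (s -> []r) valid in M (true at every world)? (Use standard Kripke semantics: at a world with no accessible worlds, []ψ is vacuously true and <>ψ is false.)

Let φ = ~([]r & r) | (s -> []r). Evaluate φ at each world:
  s0 (successors {s2, s4}): φ is true.
  s1 (successors {s1}): φ is true.
  s2 (successors ∅): φ is true.
  s3 (successors {s0, s2, s3, s4}): φ is true.
  s4 (successors {s1, s2, s4}): φ is true.
For instance, at s1:
  At s1: ~([]r & r) is true, s -> []r is true, so ~([]r & r) | (s -> []r) is true.
    At s1: []r & r is false, so ~([]r & r) is true.
      At s1: []r is false, r is false, so []r & r is false.
    At s1: s is false, []r is false, so s -> []r is true.
      At s1: []r requires r at every successor {s1}.
        r fails at s1, so []r is false at s1.

Yes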